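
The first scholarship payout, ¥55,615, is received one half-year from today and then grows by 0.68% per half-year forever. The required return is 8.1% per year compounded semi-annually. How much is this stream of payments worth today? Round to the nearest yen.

¥1,650,297

Periodic rate r = 0.081/2 per half-year.
Growing perpetuity (Gordon): PV = PMT₁ / (r − g) = 55,615 / (r − 0.0068) = ¥1,650,297.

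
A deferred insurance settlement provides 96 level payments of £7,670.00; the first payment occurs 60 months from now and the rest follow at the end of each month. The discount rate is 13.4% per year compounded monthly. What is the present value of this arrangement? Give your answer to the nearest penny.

£233,880.12

Ordinary annuity of 96 payments, first payment at period 60.
Periodic rate r = 0.134/12 per month; n is counted in months.
The ordinary-annuity PV formula values the stream one period before the first payment (period 59); discount that back 59 periods:
PV₀ = 7,670 × [1 − (1+r)^−96] / r × (1+r)^−59 = £233,880.12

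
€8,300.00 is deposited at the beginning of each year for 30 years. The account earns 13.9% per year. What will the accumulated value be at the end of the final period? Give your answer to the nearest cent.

This is an annuity due: 30 deposits of €8,300.00 at the beginning of each year.
Periodic rate r = 0.139 per year.
FV = PMT × [((1+r)^n − 1)/r] × (1+r) = 8,300 × [(1+r)^30 − 1] / r × (1+r) = €3,307,181.76

€3,307,181.76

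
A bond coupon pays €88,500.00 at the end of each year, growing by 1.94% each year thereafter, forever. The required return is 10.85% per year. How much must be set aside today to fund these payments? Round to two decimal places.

€993,265.99

Periodic rate r = 0.1085 per year.
Growing perpetuity (Gordon): PV = PMT₁ / (r − g) = 88,500 / (r − 0.0194) = €993,265.99.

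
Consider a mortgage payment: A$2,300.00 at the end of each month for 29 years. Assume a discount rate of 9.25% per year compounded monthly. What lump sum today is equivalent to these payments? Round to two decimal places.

A$277,760.71

This is an ordinary annuity: 348 payments of A$2,300.00 at the end of each month.
Periodic rate r = 0.0925/12 per month; n is counted in months.
PV = PMT × [(1 − (1+r)^−n)/r] = 2,300 × [1 − (1+r)^−348] / r = A$277,760.71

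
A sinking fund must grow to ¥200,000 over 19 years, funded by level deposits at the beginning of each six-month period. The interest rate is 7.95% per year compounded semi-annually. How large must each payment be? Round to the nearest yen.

Level annuity due; solve FV = PMT × [((1+r)^n − 1)/r] × (1+r) for PMT.
Periodic rate r = 0.0795/2 per half-year; n is counted in half-years.
With n = 38: PMT = 200,000 / ([((1+r)^n − 1)/r] × (1+r)) = ¥2,250

¥2,250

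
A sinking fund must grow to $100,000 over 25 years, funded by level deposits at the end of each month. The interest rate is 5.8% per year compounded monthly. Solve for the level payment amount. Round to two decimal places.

$148.80

Level ordinary annuity; solve FV = PMT × [((1+r)^n − 1)/r] for PMT.
Periodic rate r = 0.058/12 per month; n is counted in months.
With n = 300: PMT = 100,000 / ([((1+r)^n − 1)/r]) = $148.80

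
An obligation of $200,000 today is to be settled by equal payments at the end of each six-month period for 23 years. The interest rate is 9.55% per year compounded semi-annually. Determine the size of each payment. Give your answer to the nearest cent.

Level ordinary annuity; solve PV = PMT × [(1 − (1+r)^−n)/r] for PMT.
Periodic rate r = 0.0955/2 per half-year; n is counted in half-years.
With n = 46: PMT = 200,000 / ([(1 − (1+r)^−n)/r]) = $10,815.27

$10,815.27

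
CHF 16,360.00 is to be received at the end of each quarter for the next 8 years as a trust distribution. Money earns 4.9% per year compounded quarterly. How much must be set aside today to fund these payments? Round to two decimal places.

CHF 430,948.75

This is an ordinary annuity: 32 payments of CHF 16,360.00 at the end of each quarter.
Periodic rate r = 0.049/4 per quarter; n is counted in quarters.
PV = PMT × [(1 − (1+r)^−n)/r] = 16,360 × [1 − (1+r)^−32] / r = CHF 430,948.75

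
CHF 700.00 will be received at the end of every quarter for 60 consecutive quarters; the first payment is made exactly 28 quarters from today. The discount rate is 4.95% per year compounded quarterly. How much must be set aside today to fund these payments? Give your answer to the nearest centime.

CHF 21,179.96

Ordinary annuity of 60 payments, first payment at period 28.
Periodic rate r = 0.0495/4 per quarter; n is counted in quarters.
The ordinary-annuity PV formula values the stream one period before the first payment (period 27); discount that back 27 periods:
PV₀ = 700 × [1 − (1+r)^−60] / r × (1+r)^−27 = CHF 21,179.96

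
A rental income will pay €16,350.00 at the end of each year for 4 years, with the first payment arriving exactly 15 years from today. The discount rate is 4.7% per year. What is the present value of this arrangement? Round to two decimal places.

Ordinary annuity of 4 payments, first payment at period 15.
Periodic rate r = 0.047 per year.
The ordinary-annuity PV formula values the stream one period before the first payment (period 14); discount that back 14 periods:
PV₀ = 16,350 × [1 − (1+r)^−4] / r × (1+r)^−14 = €30,692.33

€30,692.33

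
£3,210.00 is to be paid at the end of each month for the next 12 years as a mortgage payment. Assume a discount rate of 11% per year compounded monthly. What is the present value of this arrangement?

£256,071.68

This is an ordinary annuity: 144 payments of £3,210.00 at the end of each month.
Periodic rate r = 0.11/12 per month; n is counted in months.
PV = PMT × [(1 − (1+r)^−n)/r] = 3,210 × [1 − (1+r)^−144] / r = £256,071.68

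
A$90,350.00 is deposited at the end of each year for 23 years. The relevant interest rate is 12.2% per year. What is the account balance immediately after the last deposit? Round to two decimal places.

A$9,716,352.25

This is an ordinary annuity: 23 deposits of A$90,350.00 at the end of each year.
Periodic rate r = 0.122 per year.
FV = PMT × [((1+r)^n − 1)/r] = 90,350 × [(1+r)^23 − 1] / r = A$9,716,352.25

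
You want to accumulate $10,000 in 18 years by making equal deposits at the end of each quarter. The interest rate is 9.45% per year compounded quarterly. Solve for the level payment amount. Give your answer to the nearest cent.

$54.04

Level ordinary annuity; solve FV = PMT × [((1+r)^n − 1)/r] for PMT.
Periodic rate r = 0.0945/4 per quarter; n is counted in quarters.
With n = 72: PMT = 10,000 / ([((1+r)^n − 1)/r]) = $54.04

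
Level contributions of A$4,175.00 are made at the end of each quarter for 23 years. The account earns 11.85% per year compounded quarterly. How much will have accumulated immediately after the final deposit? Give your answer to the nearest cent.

A$1,926,704.41

This is an ordinary annuity: 92 deposits of A$4,175.00 at the end of each quarter.
Periodic rate r = 0.1185/4 per quarter; n is counted in quarters.
FV = PMT × [((1+r)^n − 1)/r] = 4,175 × [(1+r)^92 − 1] / r = A$1,926,704.41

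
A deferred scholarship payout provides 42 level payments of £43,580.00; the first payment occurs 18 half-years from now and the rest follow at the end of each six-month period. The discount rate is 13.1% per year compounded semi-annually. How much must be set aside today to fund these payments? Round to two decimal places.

Ordinary annuity of 42 payments, first payment at period 18.
Periodic rate r = 0.131/2 per half-year; n is counted in half-years.
The ordinary-annuity PV formula values the stream one period before the first payment (period 17); discount that back 17 periods:
PV₀ = 43,580 × [1 − (1+r)^−42] / r × (1+r)^−17 = £210,521.28

£210,521.28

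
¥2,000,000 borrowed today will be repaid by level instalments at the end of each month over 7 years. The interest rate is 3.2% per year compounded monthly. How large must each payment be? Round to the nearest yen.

¥26,607

Level ordinary annuity; solve PV = PMT × [(1 − (1+r)^−n)/r] for PMT.
Periodic rate r = 0.032/12 per month; n is counted in months.
With n = 84: PMT = 2,000,000 / ([(1 − (1+r)^−n)/r]) = ¥26,607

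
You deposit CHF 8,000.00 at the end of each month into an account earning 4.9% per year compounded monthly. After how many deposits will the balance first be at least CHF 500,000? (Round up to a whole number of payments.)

56 payments

Periodic rate r = 0.049/12 per month; n is counted in months.
Ordinary annuity FV: 500,000 = 8,000 × [((1+r)^n − 1)/r].
(1+r)^n = 1 + 500,000 × r / 8,000, so n = ln(1 + 500,000·r/8,000) / ln(1+r) = 55.78.
Round up to a whole number of payments: n = 56.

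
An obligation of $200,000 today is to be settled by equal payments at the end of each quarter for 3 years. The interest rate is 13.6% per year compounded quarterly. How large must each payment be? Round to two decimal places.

$20,575.17

Level ordinary annuity; solve PV = PMT × [(1 − (1+r)^−n)/r] for PMT.
Periodic rate r = 0.136/4 per quarter; n is counted in quarters.
With n = 12: PMT = 200,000 / ([(1 − (1+r)^−n)/r]) = $20,575.17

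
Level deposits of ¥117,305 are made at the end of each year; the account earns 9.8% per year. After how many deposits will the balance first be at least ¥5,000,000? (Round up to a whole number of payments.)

Periodic rate r = 0.098 per year.
Ordinary annuity FV: 5,000,000 = 117,305 × [((1+r)^n − 1)/r].
(1+r)^n = 1 + 5,000,000 × r / 117,305, so n = ln(1 + 5,000,000·r/117,305) / ln(1+r) = 17.59.
Round up to a whole number of payments: n = 18.

18 payments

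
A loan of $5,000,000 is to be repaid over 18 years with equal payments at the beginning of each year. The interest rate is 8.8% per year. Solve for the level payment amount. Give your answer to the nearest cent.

Level annuity due; solve PV = PMT × [(1 − (1+r)^−n)/r] × (1+r) for PMT.
Periodic rate r = 0.088 per year.
With n = 18: PMT = 5,000,000 / ([(1 − (1+r)^−n)/r] × (1+r)) = $517,891.62

$517,891.62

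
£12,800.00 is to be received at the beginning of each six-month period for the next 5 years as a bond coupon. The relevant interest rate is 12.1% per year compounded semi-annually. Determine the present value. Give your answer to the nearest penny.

This is an annuity due: 10 payments of £12,800.00 at the beginning of each six-month period.
Periodic rate r = 0.121/2 per half-year; n is counted in half-years.
PV = PMT × [(1 − (1+r)^−n)/r] × (1+r) = 12,800 × [1 − (1+r)^−10] / r × (1+r) = £99,672.52

£99,672.52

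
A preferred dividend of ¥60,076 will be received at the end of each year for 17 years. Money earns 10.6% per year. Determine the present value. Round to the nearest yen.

This is an ordinary annuity: 17 payments of ¥60,076 at the end of each year.
Periodic rate r = 0.106 per year.
PV = PMT × [(1 − (1+r)^−n)/r] = 60,076 × [1 − (1+r)^−17] / r = ¥464,530

¥464,530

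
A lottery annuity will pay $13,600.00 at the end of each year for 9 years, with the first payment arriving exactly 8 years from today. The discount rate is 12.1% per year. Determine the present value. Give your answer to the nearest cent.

Ordinary annuity of 9 payments, first payment at period 8.
Periodic rate r = 0.121 per year.
The ordinary-annuity PV formula values the stream one period before the first payment (period 7); discount that back 7 periods:
PV₀ = 13,600 × [1 − (1+r)^−9] / r × (1+r)^−7 = $32,451.53

$32,451.53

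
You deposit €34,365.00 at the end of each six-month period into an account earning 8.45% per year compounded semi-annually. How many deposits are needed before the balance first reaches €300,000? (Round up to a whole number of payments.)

8 payments

Periodic rate r = 0.0845/2 per half-year; n is counted in half-years.
Ordinary annuity FV: 300,000 = 34,365 × [((1+r)^n − 1)/r].
(1+r)^n = 1 + 300,000 × r / 34,365, so n = ln(1 + 300,000·r/34,365) / ln(1+r) = 7.59.
Round up to a whole number of payments: n = 8.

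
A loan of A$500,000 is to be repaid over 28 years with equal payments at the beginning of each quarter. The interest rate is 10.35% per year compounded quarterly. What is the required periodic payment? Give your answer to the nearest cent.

Level annuity due; solve PV = PMT × [(1 − (1+r)^−n)/r] × (1+r) for PMT.
Periodic rate r = 0.1035/4 per quarter; n is counted in quarters.
With n = 112: PMT = 500,000 / ([(1 − (1+r)^−n)/r] × (1+r)) = A$13,376.36

A$13,376.36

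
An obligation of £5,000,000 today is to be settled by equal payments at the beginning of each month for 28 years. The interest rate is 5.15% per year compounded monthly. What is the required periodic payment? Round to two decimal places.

Level annuity due; solve PV = PMT × [(1 − (1+r)^−n)/r] × (1+r) for PMT.
Periodic rate r = 0.0515/12 per month; n is counted in months.
With n = 336: PMT = 5,000,000 / ([(1 − (1+r)^−n)/r] × (1+r)) = £28,010.25

£28,010.25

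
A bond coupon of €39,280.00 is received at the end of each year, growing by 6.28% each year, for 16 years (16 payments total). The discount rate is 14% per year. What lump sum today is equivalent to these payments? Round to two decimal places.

€343,116.39

Periodic rate r = 0.14 per year.
Growing ordinary annuity: PV = PMT₁ × [1 − ((1+g)/(1+r))^n] / (r − g) = 39,280 × [1 − ((1+0.0628)/(1+r))^16] / (r − 0.0628) = €343,116.39.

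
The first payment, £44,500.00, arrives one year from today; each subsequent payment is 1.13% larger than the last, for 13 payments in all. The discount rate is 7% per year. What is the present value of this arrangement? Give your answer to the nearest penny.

Periodic rate r = 0.07 per year.
Growing ordinary annuity: PV = PMT₁ × [1 − ((1+g)/(1+r))^n] / (r − g) = 44,500 × [1 − ((1+0.0113)/(1+r))^13] / (r − 0.0113) = £394,032.05.

£394,032.05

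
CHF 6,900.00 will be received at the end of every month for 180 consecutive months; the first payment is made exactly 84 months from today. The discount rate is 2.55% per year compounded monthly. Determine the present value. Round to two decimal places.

Ordinary annuity of 180 payments, first payment at period 84.
Periodic rate r = 0.0255/12 per month; n is counted in months.
The ordinary-annuity PV formula values the stream one period before the first payment (period 83); discount that back 83 periods:
PV₀ = 6,900 × [1 − (1+r)^−180] / r × (1+r)^−83 = CHF 864,591.84

CHF 864,591.84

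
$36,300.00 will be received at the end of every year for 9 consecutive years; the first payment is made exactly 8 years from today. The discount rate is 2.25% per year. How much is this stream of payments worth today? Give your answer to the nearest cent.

$250,556.58

Ordinary annuity of 9 payments, first payment at period 8.
Periodic rate r = 0.0225 per year.
The ordinary-annuity PV formula values the stream one period before the first payment (period 7); discount that back 7 periods:
PV₀ = 36,300 × [1 − (1+r)^−9] / r × (1+r)^−7 = $250,556.58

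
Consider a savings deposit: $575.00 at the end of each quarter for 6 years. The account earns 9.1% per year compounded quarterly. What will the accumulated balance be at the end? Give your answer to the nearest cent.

$18,091.75

This is an ordinary annuity: 24 deposits of $575.00 at the end of each quarter.
Periodic rate r = 0.091/4 per quarter; n is counted in quarters.
FV = PMT × [((1+r)^n − 1)/r] = 575 × [(1+r)^24 − 1] / r = $18,091.75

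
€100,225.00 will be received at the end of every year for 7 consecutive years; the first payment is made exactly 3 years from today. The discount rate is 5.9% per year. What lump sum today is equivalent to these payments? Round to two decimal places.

Ordinary annuity of 7 payments, first payment at period 3.
Periodic rate r = 0.059 per year.
The ordinary-annuity PV formula values the stream one period before the first payment (period 2); discount that back 2 periods:
PV₀ = 100,225 × [1 − (1+r)^−7] / r × (1+r)^−2 = €500,666.77

€500,666.77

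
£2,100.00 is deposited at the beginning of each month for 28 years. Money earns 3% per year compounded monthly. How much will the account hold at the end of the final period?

£1,106,468.97

This is an annuity due: 336 deposits of £2,100.00 at the beginning of each month.
Periodic rate r = 0.03/12 per month; n is counted in months.
FV = PMT × [((1+r)^n − 1)/r] × (1+r) = 2,100 × [(1+r)^336 − 1] / r × (1+r) = £1,106,468.97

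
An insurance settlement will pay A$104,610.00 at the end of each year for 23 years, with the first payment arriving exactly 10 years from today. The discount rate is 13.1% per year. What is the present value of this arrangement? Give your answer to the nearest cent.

A$248,175.50

Ordinary annuity of 23 payments, first payment at period 10.
Periodic rate r = 0.131 per year.
The ordinary-annuity PV formula values the stream one period before the first payment (period 9); discount that back 9 periods:
PV₀ = 104,610 × [1 − (1+r)^−23] / r × (1+r)^−9 = A$248,175.50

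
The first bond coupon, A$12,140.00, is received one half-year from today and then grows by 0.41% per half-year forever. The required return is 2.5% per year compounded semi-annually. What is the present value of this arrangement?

A$1,445,238.10

Periodic rate r = 0.025/2 per half-year.
Growing perpetuity (Gordon): PV = PMT₁ / (r − g) = 12,140 / (r − 0.0041) = A$1,445,238.10.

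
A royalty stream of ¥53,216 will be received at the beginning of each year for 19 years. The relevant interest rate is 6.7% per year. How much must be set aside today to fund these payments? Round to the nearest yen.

This is an annuity due: 19 payments of ¥53,216 at the beginning of each year.
Periodic rate r = 0.067 per year.
PV = PMT × [(1 − (1+r)^−n)/r] × (1+r) = 53,216 × [1 − (1+r)^−19] / r × (1+r) = ¥600,308

¥600,308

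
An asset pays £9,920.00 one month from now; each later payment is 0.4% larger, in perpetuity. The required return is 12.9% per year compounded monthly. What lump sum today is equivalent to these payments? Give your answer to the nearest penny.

Periodic rate r = 0.129/12 per month.
Growing perpetuity (Gordon): PV = PMT₁ / (r − g) = 9,920 / (r − 0.004) = £1,469,629.63.

£1,469,629.63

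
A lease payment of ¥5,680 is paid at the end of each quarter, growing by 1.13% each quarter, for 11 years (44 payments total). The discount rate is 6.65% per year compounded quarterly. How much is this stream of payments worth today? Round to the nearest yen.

¥220,074

Periodic rate r = 0.0665/4 per quarter; n is counted in quarters.
Growing ordinary annuity: PV = PMT₁ × [1 − ((1+g)/(1+r))^n] / (r − g) = 5,680 × [1 − ((1+0.0113)/(1+r))^44] / (r − 0.0113) = ¥220,074.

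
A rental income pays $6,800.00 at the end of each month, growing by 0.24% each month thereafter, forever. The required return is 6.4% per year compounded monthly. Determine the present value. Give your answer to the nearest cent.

Periodic rate r = 0.064/12 per month.
Growing perpetuity (Gordon): PV = PMT₁ / (r − g) = 6,800 / (r − 0.0024) = $2,318,181.82.

$2,318,181.82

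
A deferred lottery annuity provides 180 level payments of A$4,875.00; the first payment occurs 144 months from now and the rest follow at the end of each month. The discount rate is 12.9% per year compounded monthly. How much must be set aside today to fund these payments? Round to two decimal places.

A$83,947.30

Ordinary annuity of 180 payments, first payment at period 144.
Periodic rate r = 0.129/12 per month; n is counted in months.
The ordinary-annuity PV formula values the stream one period before the first payment (period 143); discount that back 143 periods:
PV₀ = 4,875 × [1 − (1+r)^−180] / r × (1+r)^−143 = A$83,947.30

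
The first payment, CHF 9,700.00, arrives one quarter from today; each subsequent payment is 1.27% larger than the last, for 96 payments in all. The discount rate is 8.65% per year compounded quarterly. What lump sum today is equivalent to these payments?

CHF 618,737.45

Periodic rate r = 0.0865/4 per quarter; n is counted in quarters.
Growing ordinary annuity: PV = PMT₁ × [1 − ((1+g)/(1+r))^n] / (r − g) = 9,700 × [1 − ((1+0.0127)/(1+r))^96] / (r − 0.0127) = CHF 618,737.45.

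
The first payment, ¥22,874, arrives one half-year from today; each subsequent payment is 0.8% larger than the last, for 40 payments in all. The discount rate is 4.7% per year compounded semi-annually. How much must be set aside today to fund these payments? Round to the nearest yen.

Periodic rate r = 0.047/2 per half-year; n is counted in half-years.
Growing ordinary annuity: PV = PMT₁ × [1 − ((1+g)/(1+r))^n] / (r − g) = 22,874 × [1 − ((1+0.008)/(1+r))^40] / (r − 0.008) = ¥674,216.

¥674,216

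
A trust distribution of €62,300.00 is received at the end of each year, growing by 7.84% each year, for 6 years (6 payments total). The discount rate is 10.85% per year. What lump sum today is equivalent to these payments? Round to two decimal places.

Periodic rate r = 0.1085 per year.
Growing ordinary annuity: PV = PMT₁ × [1 − ((1+g)/(1+r))^n] / (r − g) = 62,300 × [1 − ((1+0.0784)/(1+r))^6] / (r − 0.0784) = €315,133.03.

€315,133.03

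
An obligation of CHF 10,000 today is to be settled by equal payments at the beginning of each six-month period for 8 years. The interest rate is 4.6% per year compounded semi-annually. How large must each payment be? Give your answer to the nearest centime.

CHF 737.16

Level annuity due; solve PV = PMT × [(1 − (1+r)^−n)/r] × (1+r) for PMT.
Periodic rate r = 0.046/2 per half-year; n is counted in half-years.
With n = 16: PMT = 10,000 / ([(1 − (1+r)^−n)/r] × (1+r)) = CHF 737.16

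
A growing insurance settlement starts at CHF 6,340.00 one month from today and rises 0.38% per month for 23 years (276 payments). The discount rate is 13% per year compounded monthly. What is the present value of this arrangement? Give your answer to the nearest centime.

CHF 770,203.10

Periodic rate r = 0.13/12 per month; n is counted in months.
Growing ordinary annuity: PV = PMT₁ × [1 − ((1+g)/(1+r))^n] / (r − g) = 6,340 × [1 − ((1+0.0038)/(1+r))^276] / (r − 0.0038) = CHF 770,203.10.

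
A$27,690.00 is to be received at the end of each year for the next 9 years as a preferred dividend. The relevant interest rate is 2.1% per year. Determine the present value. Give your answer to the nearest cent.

A$224,937.48

This is an ordinary annuity: 9 payments of A$27,690.00 at the end of each year.
Periodic rate r = 0.021 per year.
PV = PMT × [(1 − (1+r)^−n)/r] = 27,690 × [1 − (1+r)^−9] / r = A$224,937.48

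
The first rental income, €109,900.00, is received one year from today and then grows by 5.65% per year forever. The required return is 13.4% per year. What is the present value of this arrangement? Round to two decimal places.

Periodic rate r = 0.134 per year.
Growing perpetuity (Gordon): PV = PMT₁ / (r − g) = 109,900 / (r − 0.0565) = €1,418,064.52.

€1,418,064.52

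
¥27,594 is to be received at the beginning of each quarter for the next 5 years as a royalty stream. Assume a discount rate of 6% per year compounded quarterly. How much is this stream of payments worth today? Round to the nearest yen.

¥480,858

This is an annuity due: 20 payments of ¥27,594 at the beginning of each quarter.
Periodic rate r = 0.06/4 per quarter; n is counted in quarters.
PV = PMT × [(1 − (1+r)^−n)/r] × (1+r) = 27,594 × [1 − (1+r)^−20] / r × (1+r) = ¥480,858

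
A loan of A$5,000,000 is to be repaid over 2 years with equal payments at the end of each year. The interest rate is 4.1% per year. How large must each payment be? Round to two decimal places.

Level ordinary annuity; solve PV = PMT × [(1 − (1+r)^−n)/r] for PMT.
Periodic rate r = 0.041 per year.
With n = 2: PMT = 5,000,000 / ([(1 − (1+r)^−n)/r]) = A$2,654,779.52

A$2,654,779.52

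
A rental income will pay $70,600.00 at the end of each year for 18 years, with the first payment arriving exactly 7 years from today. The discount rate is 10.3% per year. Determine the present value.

$315,453.85

Ordinary annuity of 18 payments, first payment at period 7.
Periodic rate r = 0.103 per year.
The ordinary-annuity PV formula values the stream one period before the first payment (period 6); discount that back 6 periods:
PV₀ = 70,600 × [1 − (1+r)^−18] / r × (1+r)^−6 = $315,453.85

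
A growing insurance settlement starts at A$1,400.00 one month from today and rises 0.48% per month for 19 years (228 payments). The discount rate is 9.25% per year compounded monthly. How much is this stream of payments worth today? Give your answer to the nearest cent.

A$232,321.73

Periodic rate r = 0.0925/12 per month; n is counted in months.
Growing ordinary annuity: PV = PMT₁ × [1 − ((1+g)/(1+r))^n] / (r − g) = 1,400 × [1 − ((1+0.0048)/(1+r))^228] / (r − 0.0048) = A$232,321.73.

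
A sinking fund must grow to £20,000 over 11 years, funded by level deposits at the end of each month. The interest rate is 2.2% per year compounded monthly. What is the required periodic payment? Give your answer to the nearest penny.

Level ordinary annuity; solve FV = PMT × [((1+r)^n − 1)/r] for PMT.
Periodic rate r = 0.022/12 per month; n is counted in months.
With n = 132: PMT = 20,000 / ([((1+r)^n − 1)/r]) = £134.06

£134.06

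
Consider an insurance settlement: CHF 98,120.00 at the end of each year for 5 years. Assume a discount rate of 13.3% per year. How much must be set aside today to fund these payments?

CHF 342,599.49

This is an ordinary annuity: 5 payments of CHF 98,120.00 at the end of each year.
Periodic rate r = 0.133 per year.
PV = PMT × [(1 − (1+r)^−n)/r] = 98,120 × [1 − (1+r)^−5] / r = CHF 342,599.49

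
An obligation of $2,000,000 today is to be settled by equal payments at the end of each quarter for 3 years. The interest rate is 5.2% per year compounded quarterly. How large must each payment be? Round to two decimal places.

Level ordinary annuity; solve PV = PMT × [(1 − (1+r)^−n)/r] for PMT.
Periodic rate r = 0.052/4 per quarter; n is counted in quarters.
With n = 12: PMT = 2,000,000 / ([(1 − (1+r)^−n)/r]) = $181,083.36

$181,083.36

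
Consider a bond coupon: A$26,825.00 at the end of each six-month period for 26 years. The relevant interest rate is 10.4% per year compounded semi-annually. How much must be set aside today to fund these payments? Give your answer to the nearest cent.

This is an ordinary annuity: 52 payments of A$26,825.00 at the end of each six-month period.
Periodic rate r = 0.104/2 per half-year; n is counted in half-years.
PV = PMT × [(1 − (1+r)^−n)/r] = 26,825 × [1 − (1+r)^−52] / r = A$478,906.58

A$478,906.58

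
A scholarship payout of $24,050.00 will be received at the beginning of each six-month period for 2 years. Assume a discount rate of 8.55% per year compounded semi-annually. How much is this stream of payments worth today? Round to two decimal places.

$90,444.11

This is an annuity due: 4 payments of $24,050.00 at the beginning of each six-month period.
Periodic rate r = 0.0855/2 per half-year; n is counted in half-years.
PV = PMT × [(1 − (1+r)^−n)/r] × (1+r) = 24,050 × [1 − (1+r)^−4] / r × (1+r) = $90,444.11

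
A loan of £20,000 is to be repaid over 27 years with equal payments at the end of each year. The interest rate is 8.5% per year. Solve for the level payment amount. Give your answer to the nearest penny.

Level ordinary annuity; solve PV = PMT × [(1 − (1+r)^−n)/r] for PMT.
Periodic rate r = 0.085 per year.
With n = 27: PMT = 20,000 / ([(1 − (1+r)^−n)/r]) = £1,911.21

£1,911.21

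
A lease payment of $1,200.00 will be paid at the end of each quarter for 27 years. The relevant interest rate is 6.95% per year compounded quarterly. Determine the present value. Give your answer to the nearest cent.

$58,317.39

This is an ordinary annuity: 108 payments of $1,200.00 at the end of each quarter.
Periodic rate r = 0.0695/4 per quarter; n is counted in quarters.
PV = PMT × [(1 − (1+r)^−n)/r] = 1,200 × [1 − (1+r)^−108] / r = $58,317.39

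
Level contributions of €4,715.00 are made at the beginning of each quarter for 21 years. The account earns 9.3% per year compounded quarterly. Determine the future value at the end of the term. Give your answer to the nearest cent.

This is an annuity due: 84 deposits of €4,715.00 at the beginning of each quarter.
Periodic rate r = 0.093/4 per quarter; n is counted in quarters.
FV = PMT × [((1+r)^n − 1)/r] × (1+r) = 4,715 × [(1+r)^84 − 1] / r × (1+r) = €1,223,054.88

€1,223,054.88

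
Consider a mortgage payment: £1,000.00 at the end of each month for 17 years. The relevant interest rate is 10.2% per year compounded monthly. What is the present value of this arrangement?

This is an ordinary annuity: 204 payments of £1,000.00 at the end of each month.
Periodic rate r = 0.102/12 per month; n is counted in months.
PV = PMT × [(1 − (1+r)^−n)/r] = 1,000 × [1 − (1+r)^−204] / r = £96,720.54

£96,720.54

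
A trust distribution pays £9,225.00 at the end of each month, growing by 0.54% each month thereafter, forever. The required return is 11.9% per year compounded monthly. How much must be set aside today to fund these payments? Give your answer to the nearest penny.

£2,042,435.42

Periodic rate r = 0.119/12 per month.
Growing perpetuity (Gordon): PV = PMT₁ / (r − g) = 9,225 / (r − 0.0054) = £2,042,435.42.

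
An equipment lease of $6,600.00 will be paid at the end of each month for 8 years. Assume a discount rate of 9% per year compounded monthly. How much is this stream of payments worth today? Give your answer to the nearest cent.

$450,505.69

This is an ordinary annuity: 96 payments of $6,600.00 at the end of each month.
Periodic rate r = 0.09/12 per month; n is counted in months.
PV = PMT × [(1 − (1+r)^−n)/r] = 6,600 × [1 − (1+r)^−96] / r = $450,505.69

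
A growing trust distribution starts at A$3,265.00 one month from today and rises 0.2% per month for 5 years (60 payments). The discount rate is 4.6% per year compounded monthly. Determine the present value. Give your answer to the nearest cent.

Periodic rate r = 0.046/12 per month; n is counted in months.
Growing ordinary annuity: PV = PMT₁ × [1 − ((1+g)/(1+r))^n] / (r − g) = 3,265 × [1 − ((1+0.002)/(1+r))^60] / (r − 0.002) = A$184,999.53.

A$184,999.53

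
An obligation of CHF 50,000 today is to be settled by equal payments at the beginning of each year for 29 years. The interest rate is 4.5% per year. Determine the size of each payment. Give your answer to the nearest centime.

Level annuity due; solve PV = PMT × [(1 − (1+r)^−n)/r] × (1+r) for PMT.
Periodic rate r = 0.045 per year.
With n = 29: PMT = 50,000 / ([(1 − (1+r)^−n)/r] × (1+r)) = CHF 2,986.35

CHF 2,986.35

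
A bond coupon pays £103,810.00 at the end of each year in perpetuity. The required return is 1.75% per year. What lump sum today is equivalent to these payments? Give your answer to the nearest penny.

Periodic rate r = 0.0175 per year.
Level perpetuity: PV = PMT / r = 103,810 / (0.0175) = £5,932,000.00.

£5,932,000.00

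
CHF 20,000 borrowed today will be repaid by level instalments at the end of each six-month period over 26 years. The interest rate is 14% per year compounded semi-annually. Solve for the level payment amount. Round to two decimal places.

CHF 1,442.78

Level ordinary annuity; solve PV = PMT × [(1 − (1+r)^−n)/r] for PMT.
Periodic rate r = 0.14/2 per half-year; n is counted in half-years.
With n = 52: PMT = 20,000 / ([(1 − (1+r)^−n)/r]) = CHF 1,442.78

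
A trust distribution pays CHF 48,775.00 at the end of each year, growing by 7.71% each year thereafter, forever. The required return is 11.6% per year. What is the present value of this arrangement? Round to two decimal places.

Periodic rate r = 0.116 per year.
Growing perpetuity (Gordon): PV = PMT₁ / (r − g) = 48,775 / (r − 0.0771) = CHF 1,253,856.04.

CHF 1,253,856.04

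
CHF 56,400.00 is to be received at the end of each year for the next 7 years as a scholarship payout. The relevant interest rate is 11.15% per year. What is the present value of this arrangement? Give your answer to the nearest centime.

CHF 264,484.78

This is an ordinary annuity: 7 payments of CHF 56,400.00 at the end of each year.
Periodic rate r = 0.1115 per year.
PV = PMT × [(1 − (1+r)^−n)/r] = 56,400 × [1 − (1+r)^−7] / r = CHF 264,484.78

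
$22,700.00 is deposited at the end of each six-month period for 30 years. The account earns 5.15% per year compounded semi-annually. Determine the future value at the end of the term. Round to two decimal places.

$3,171,106.53

This is an ordinary annuity: 60 deposits of $22,700.00 at the end of each six-month period.
Periodic rate r = 0.0515/2 per half-year; n is counted in half-years.
FV = PMT × [((1+r)^n − 1)/r] = 22,700 × [(1+r)^60 − 1] / r = $3,171,106.53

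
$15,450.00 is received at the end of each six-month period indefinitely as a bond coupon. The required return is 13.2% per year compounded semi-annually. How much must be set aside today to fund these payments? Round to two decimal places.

Periodic rate r = 0.132/2 per half-year.
Level perpetuity: PV = PMT / r = 15,450 / (0.132/2) = $234,090.91.

$234,090.91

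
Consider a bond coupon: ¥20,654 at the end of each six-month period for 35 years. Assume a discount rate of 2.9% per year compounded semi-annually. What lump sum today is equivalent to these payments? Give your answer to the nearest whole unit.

This is an ordinary annuity: 70 payments of ¥20,654 at the end of each six-month period.
Periodic rate r = 0.029/2 per half-year; n is counted in half-years.
PV = PMT × [(1 − (1+r)^−n)/r] = 20,654 × [1 − (1+r)^−70] / r = ¥904,427

¥904,427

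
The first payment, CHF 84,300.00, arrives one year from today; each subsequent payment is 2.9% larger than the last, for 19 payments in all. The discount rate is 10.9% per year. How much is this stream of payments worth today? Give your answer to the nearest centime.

CHF 799,693.49

Periodic rate r = 0.109 per year.
Growing ordinary annuity: PV = PMT₁ × [1 − ((1+g)/(1+r))^n] / (r − g) = 84,300 × [1 − ((1+0.029)/(1+r))^19] / (r − 0.029) = CHF 799,693.49.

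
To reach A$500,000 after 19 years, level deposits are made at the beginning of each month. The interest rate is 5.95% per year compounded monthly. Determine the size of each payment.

A$1,181.16

Level annuity due; solve FV = PMT × [((1+r)^n − 1)/r] × (1+r) for PMT.
Periodic rate r = 0.0595/12 per month; n is counted in months.
With n = 228: PMT = 500,000 / ([((1+r)^n − 1)/r] × (1+r)) = A$1,181.16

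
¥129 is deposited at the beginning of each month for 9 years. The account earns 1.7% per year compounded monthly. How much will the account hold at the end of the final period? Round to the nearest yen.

¥15,064

This is an annuity due: 108 deposits of ¥129 at the beginning of each month.
Periodic rate r = 0.017/12 per month; n is counted in months.
FV = PMT × [((1+r)^n − 1)/r] × (1+r) = 129 × [(1+r)^108 − 1] / r × (1+r) = ¥15,064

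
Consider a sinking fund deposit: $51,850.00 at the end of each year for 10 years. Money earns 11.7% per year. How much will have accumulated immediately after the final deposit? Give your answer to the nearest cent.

This is an ordinary annuity: 10 deposits of $51,850.00 at the end of each year.
Periodic rate r = 0.117 per year.
FV = PMT × [((1+r)^n − 1)/r] = 51,850 × [(1+r)^10 − 1] / r = $896,806.23

$896,806.23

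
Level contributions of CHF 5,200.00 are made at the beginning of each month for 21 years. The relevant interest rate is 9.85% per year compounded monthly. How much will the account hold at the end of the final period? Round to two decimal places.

This is an annuity due: 252 deposits of CHF 5,200.00 at the beginning of each month.
Periodic rate r = 0.0985/12 per month; n is counted in months.
FV = PMT × [((1+r)^n − 1)/r] × (1+r) = 5,200 × [(1+r)^252 − 1] / r × (1+r) = CHF 4,372,822.46

CHF 4,372,822.46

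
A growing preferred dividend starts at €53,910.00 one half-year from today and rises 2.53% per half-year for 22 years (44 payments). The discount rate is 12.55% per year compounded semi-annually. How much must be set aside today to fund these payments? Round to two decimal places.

€1,142,564.36

Periodic rate r = 0.1255/2 per half-year; n is counted in half-years.
Growing ordinary annuity: PV = PMT₁ × [1 − ((1+g)/(1+r))^n] / (r − g) = 53,910 × [1 − ((1+0.0253)/(1+r))^44] / (r − 0.0253) = €1,142,564.36.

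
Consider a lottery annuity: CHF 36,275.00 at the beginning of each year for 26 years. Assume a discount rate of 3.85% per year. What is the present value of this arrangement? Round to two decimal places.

CHF 612,058.57

This is an annuity due: 26 payments of CHF 36,275.00 at the beginning of each year.
Periodic rate r = 0.0385 per year.
PV = PMT × [(1 − (1+r)^−n)/r] × (1+r) = 36,275 × [1 − (1+r)^−26] / r × (1+r) = CHF 612,058.57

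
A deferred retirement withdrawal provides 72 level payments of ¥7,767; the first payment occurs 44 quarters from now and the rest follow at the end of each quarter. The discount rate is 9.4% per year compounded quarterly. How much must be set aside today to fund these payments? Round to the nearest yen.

¥98,873

Ordinary annuity of 72 payments, first payment at period 44.
Periodic rate r = 0.094/4 per quarter; n is counted in quarters.
The ordinary-annuity PV formula values the stream one period before the first payment (period 43); discount that back 43 periods:
PV₀ = 7,767 × [1 − (1+r)^−72] / r × (1+r)^−43 = ¥98,873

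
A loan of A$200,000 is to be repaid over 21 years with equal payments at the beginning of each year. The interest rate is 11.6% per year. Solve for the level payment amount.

Level annuity due; solve PV = PMT × [(1 − (1+r)^−n)/r] × (1+r) for PMT.
Periodic rate r = 0.116 per year.
With n = 21: PMT = 200,000 / ([(1 − (1+r)^−n)/r] × (1+r)) = A$23,092.77

A$23,092.77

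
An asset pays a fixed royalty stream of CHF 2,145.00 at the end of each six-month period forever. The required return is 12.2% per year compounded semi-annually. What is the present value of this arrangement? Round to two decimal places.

Periodic rate r = 0.122/2 per half-year.
Level perpetuity: PV = PMT / r = 2,145 / (0.122/2) = CHF 35,163.93.

CHF 35,163.93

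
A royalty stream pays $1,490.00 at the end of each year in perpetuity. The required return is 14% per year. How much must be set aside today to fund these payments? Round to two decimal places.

$10,642.86

Periodic rate r = 0.14 per year.
Level perpetuity: PV = PMT / r = 1,490 / (0.14) = $10,642.86.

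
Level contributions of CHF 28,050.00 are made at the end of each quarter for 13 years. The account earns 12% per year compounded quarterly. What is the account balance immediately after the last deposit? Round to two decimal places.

CHF 3,413,578.31

This is an ordinary annuity: 52 deposits of CHF 28,050.00 at the end of each quarter.
Periodic rate r = 0.12/4 per quarter; n is counted in quarters.
FV = PMT × [((1+r)^n − 1)/r] = 28,050 × [(1+r)^52 − 1] / r = CHF 3,413,578.31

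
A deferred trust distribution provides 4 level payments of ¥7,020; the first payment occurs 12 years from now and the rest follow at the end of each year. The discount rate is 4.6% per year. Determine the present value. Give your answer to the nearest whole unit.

¥15,320

Ordinary annuity of 4 payments, first payment at period 12.
Periodic rate r = 0.046 per year.
The ordinary-annuity PV formula values the stream one period before the first payment (period 11); discount that back 11 periods:
PV₀ = 7,020 × [1 − (1+r)^−4] / r × (1+r)^−11 = ¥15,320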